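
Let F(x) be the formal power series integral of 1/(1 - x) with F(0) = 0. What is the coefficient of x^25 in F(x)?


1/(1 - x) = sum_{k>=0} x^k. Integrating termwise and using F(0) = 0 gives
F(x) = sum_{k>=0} x^(k+1) / (k+1) = sum_{m>=1} x^m / m = -ln(1 - x).
So the coefficient of x^25 is 1/25 = 1/25.

1/25


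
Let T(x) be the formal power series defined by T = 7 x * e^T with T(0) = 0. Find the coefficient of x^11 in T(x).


Apply the Lagrange inversion formula: if T = 7 x * phi(T) with phi(t) = e^t, then
[x^n] T = 7^n * (1/n) [t^(n-1)] phi(t)^n = 7^n * (1/n) [t^(n-1)] e^(n t) = 7^n * (1/n) * n^(n-1) / (n-1)! = 7^n * n^(n-1) / n!.
When c = 1 this is the Cayley count of rooted labeled trees on n vertices, divided by n!.
For n = 11: 7^11 * 11^10 / 11! = 1977326743 * 25937424601/39916800 = 666061861144200059/518400.

666061861144200059/518400


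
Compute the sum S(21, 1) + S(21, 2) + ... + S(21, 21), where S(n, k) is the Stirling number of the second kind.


By definition, S(n, k) counts partitions of an n-set into exactly k nonempty blocks.
Computing row n = 21 for k = 1..21:
S(21, k): 1, 1048575, 1742343625, 181509070050, 3791262568401, 26585679462804, 82310957214948, 132511015347084, 123272476465204, 71187132291275, 26826851689001, 6833042030178, 1204909218331, 149304004500, 13087462580, 809944464, 34952799, 1023435, 19285, 210, 1
Sum = 474869816156751. (This equals Bell_21 since the sum runs over all k.)

474869816156751


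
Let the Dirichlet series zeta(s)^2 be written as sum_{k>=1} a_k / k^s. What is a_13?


The Dirichlet convolution of the constant function 1 with itself gives (1 * 1)(k) = sum_{d | k} 1 = d(k), the number of positive divisors of k.
Since zeta(s) = sum_{k>=1} 1/k^s, we have zeta(s)^2 = sum_{k>=1} d(k)/k^s, so a_k = d(k).
For k = 13: the divisors are 1, 13.
Count = 2.

2


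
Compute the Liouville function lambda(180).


The Liouville function is lambda(k) = (-1)^Omega(k), where Omega(k) counts the prime factors of k with multiplicity.
Factoring: 180 = 2 * 2 * 3 * 3 * 5, so Omega(180) = 5.
lambda(180) = (-1)^5 = -1.

-1


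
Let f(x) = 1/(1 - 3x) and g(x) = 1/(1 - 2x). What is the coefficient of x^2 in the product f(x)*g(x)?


The coefficient of x^n in f*g is the Cauchy product: sum_{k=0}^{n} a^k * b^(n-k).
With a=3, b=2, n=2:
sum_{k=0}^{2} 3^k * 2^(2-k)
= 19

19


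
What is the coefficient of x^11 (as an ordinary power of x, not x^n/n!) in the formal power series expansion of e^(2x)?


The exponential series is e^y = sum_{k>=0} y^k / k!. Substituting y = 2x gives
e^(2x) = sum_{k>=0} 2^k x^k / k!.
So the coefficient of x^n is a^n/n! with a = 2, n = 11:
2^11 / 11! = 2048/39916800 = 8/155925

8/155925


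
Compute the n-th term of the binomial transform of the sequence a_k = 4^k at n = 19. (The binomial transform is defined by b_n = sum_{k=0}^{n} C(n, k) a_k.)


With a_k = 4^k, b_n = sum_{k=0}^{n} C(n, k) 4^k = (1 + 4)^n by the binomial theorem.
For n = 19: (1 + 4)^19 = 5^19 = 19073486328125.

19073486328125


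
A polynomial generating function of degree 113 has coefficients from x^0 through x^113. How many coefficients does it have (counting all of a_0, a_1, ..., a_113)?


A polynomial of degree 113 takes the form a_0 + a_1 x + ... + a_113 x^113.
The number of coefficients is 113 + 1 = 114.

114


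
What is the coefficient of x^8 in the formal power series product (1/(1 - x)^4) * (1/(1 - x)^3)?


Combine the factors: (1/(1 - x)^4) * (1/(1 - x)^3) = 1/(1 - x)^7.
Then use 1/(1 - x)^r = sum_{k>=0} C(k + r - 1, r - 1) x^k with r = 7 and k = 8:
C(14, 6) = 3003.

3003


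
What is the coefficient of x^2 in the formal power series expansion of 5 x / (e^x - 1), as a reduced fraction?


The exponential generating function for Bernoulli numbers is
x / (e^x - 1) = sum_{k>=0} B_k x^k / k!.
So the coefficient of x^2 in 5 x / (e^x - 1) is 5 B_2 / 2!.
Computing: B_2 = 1/6, 2! = 2, giving
5 * 1/6 / 2 = 5/12.

5/12


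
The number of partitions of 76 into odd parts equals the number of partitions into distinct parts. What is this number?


Computing partitions of 76 into odd parts (1, 3, 5, ...):
Using the generating function prod_{k>=0} 1/(1-x^(2k+1)),
the count is 53250

53250


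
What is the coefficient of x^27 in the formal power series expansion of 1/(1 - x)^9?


The negative binomial / multiset identity is
1/(1 - x)^r = sum_{k>=0} C(k + r - 1, r - 1) x^k.
Here r = 9 and k = 27, so the coefficient is
C(27 + 8, 8) = C(35, 8)
= 23535820

23535820


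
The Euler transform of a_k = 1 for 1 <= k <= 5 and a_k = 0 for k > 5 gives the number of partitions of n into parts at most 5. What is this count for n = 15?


Partitions of 15 into parts at most 5:
Using generating function (1-x)^(-1)(1-x^2)^(-1)...(1-x^5)^(-1),
the coefficient of x^15 = 84

84


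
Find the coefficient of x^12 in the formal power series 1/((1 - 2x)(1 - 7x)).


By partial fractions or Cauchy convolution:
The coefficient equals sum_{k=0}^{12} 2^k * 7^(12-k).
= 19377800443

19377800443


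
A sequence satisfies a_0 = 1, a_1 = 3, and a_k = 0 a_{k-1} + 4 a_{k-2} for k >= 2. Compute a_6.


The characteristic equation is t^2 - 0 t - 4 = 0, with roots r_1 = 2 and r_2 = -2 (so c_1 = r_1 + r_2, c_2 = -r_1 r_2 as required).
One can use the closed form a_n = A r_1^n + B r_2^n, but direct iteration is more reliable:
a_0 = 1, a_1 = 3, a_2 = 4, a_3 = 12, a_4 = 16, a_5 = 48, a_6 = 64.
So a_6 = 64.

64


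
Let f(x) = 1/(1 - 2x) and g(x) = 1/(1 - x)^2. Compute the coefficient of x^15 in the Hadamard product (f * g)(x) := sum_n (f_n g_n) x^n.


f has coefficients f_k = 2^k. For g = 1/(1 - x)^2 the coefficient is g_k = C(k + 1, 1) = k + 1. The Hadamard coefficient is (f * g)_k = 2^k * (k + 1).
For k = 15: 2^15 * 16 = 32768 * 16 = 524288.

524288


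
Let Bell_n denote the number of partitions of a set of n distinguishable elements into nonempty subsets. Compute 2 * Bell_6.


Bell_6 can be computed from the Bell triangle or from Dobinski's identity Bell_n = (1/e) * sum_{k>=0} k^n / k!.
Computing Bell_6 = 203.
Then 2 * 203 = 406.

406


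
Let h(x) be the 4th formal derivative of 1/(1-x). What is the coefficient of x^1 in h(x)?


Differentiating 4 times: d^4/dx^4 [1/(1-x)] = 4!/(1-x)^5.
The expansion 1/(1-x)^5 = sum_{k>=0} C(k+4, 4) x^k, so the coefficient of x^n in 4!/(1-x)^5 is 4! * C(n+4, 4).
For n = 1: 24 * C(5, 4) = 24 * 5 = 120

120


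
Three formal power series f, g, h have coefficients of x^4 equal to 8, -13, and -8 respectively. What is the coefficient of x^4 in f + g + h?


Series addition is componentwise:
8 + -13 + -8
= -13

-13


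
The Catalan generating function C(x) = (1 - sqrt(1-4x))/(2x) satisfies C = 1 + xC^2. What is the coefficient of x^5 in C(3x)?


Substituting x -> 3x scales the n-th coefficient by 3^n, so [x^5] C(3x) = 3^5 * C_5.
C_5 = C(2*5, 5)/(6) = 252/6 = 42.
So 3^5 * 42 = 243 * 42 = 10206.

10206


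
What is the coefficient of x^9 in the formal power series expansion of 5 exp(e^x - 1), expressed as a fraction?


exp(e^x - 1) is the exponential generating function for the Bell numbers Bell_k: exp(e^x - 1) = sum_{k>=0} Bell_k x^k / k!.
So the coefficient of x^9 in 5 exp(e^x - 1) is 5 Bell_9 / 9!.
Computing: Bell_9 = 21147 and 9! = 362880, giving
5 * 21147/362880 = 1007/3456.

1007/3456


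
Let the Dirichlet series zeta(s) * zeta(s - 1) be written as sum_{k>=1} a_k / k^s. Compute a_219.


Convolution gives a_k = sum_{d | k} d * 1 = sum_{d | k} d = sigma(k), the sum of positive divisors of k.
For k = 219, the divisors are 1, 3, 73, 219, so
sigma(219) = 1 + 3 + 73 + 219 = 296.

296


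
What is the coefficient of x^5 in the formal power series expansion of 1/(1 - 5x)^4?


The general identity 1/(1 - c x)^r = sum_{k>=0} c^k C(k + r - 1, r - 1) x^k follows by substituting y = c x into 1/(1 - y)^r = sum_{k>=0} C(k + r - 1, r - 1) y^k.
For c = 5, r = 4, k = 5:
5^5 * C(8, 3) = 3125 * 56 = 175000.

175000


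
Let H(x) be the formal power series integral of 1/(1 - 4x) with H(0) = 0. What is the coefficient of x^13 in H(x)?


1/(1 - 4x) = sum_{k>=0} 4^k x^k. Integrating termwise with H(0) = 0:
H(x) = sum_{k>=0} 4^k x^(k+1) / (k+1) = sum_{m>=1} 4^(m-1) x^m / m.
For m = 13: 4^12/13 = 16777216/13 = 16777216/13.

16777216/13


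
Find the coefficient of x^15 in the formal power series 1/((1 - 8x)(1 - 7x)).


By partial fractions or Cauchy convolution:
The coefficient equals sum_{k=0}^{15} 8^k * 7^(15-k).
= 248242046141055

248242046141055


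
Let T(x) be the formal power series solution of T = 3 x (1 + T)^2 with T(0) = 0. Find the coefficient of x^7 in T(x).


Apply the Lagrange inversion formula: if T = 3 x * phi(T) with phi(t) = (1 + t)^2, then [x^n] T = 3^n * (1/n) [t^(n-1)] phi(t)^n = 3^n * (1/n) [t^(n-1)] (1 + t)^(2n) = 3^n * (1/n) C(2n, n-1).
Using the identity C(2n, n-1) = C(2n, n) * n / (n+1), the unscaled factor equals C(2n, n) / (n+1) = C_n, the n-th Catalan number.
For n = 7: C_7 = C(14, 7) / 8 = 3432/8 = 429.
With the 3^7 = 2187 factor, the coefficient is 2187 * 429 = 938223.

938223


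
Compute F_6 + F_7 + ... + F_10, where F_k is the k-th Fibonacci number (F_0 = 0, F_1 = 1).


Use the identity sum_{k=0}^{N} F_k = F_{N+2} - 1 (which follows from F_{k+2} - F_{k+1} = F_k). Then
sum_{k=6}^{10} F_k = (F_{12} - 1) - (F_{7} - 1) = F_{12} - F_{7}.
Computing: F_{12} = 144, F_{7} = 13, so
Sum = 144 - 13 = 131.

131


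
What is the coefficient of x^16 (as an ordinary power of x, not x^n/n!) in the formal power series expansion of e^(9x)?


The exponential series is e^y = sum_{k>=0} y^k / k!. Substituting y = 9x gives
e^(9x) = sum_{k>=0} 9^k x^k / k!.
So the coefficient of x^n is a^n/n! with a = 9, n = 16:
9^16 / 16! = 1853020188851841/20922789888000 = 2541865828329/28700672000

2541865828329/28700672000


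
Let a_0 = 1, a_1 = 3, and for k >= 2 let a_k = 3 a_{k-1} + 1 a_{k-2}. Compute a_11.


Iterating the recurrence forward:
a_0 = 1
a_1 = 3
a_2 = 3*3 + 1*1 = 10
a_3 = 3*10 + 1*3 = 33
a_4 = 3*33 + 1*10 = 109
a_5 = 3*109 + 1*33 = 360
a_6 = 3*360 + 1*109 = 1189
a_7 = 3*1189 + 1*360 = 3927
a_8 = 3*3927 + 1*1189 = 12970
a_9 = 3*12970 + 1*3927 = 42837
a_10 = 3*42837 + 1*12970 = 141481
a_11 = 3*141481 + 1*42837 = 467280
So a_11 = 467280.

467280


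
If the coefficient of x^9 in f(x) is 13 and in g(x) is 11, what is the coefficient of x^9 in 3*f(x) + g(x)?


Scalar multiplication scales coefficients: 3 * 13 = 39.
Then add the g coefficient: 39 + 11
= 50

50


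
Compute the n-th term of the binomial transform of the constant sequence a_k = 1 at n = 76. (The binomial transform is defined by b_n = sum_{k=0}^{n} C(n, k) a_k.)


With a_k = 1 for all k, b_n = sum_{k=0}^{n} C(n, k) = 2^n by the binomial theorem.
For n = 76: 2^76 = 75557863725914323419136.

75557863725914323419136


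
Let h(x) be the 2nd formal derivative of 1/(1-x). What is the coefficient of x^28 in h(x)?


Differentiating 2 times: d^2/dx^2 [1/(1-x)] = 2!/(1-x)^3.
The expansion 1/(1-x)^3 = sum_{k>=0} C(k+2, 2) x^k, so the coefficient of x^n in 2!/(1-x)^3 is 2! * C(n+2, 2).
For n = 28: 2 * C(30, 2) = 2 * 435 = 870

870


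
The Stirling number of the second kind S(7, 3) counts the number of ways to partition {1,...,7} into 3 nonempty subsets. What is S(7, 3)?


Using the explicit formula S(n,k) = (1/k!) sum_{j=0}^{k} (-1)^(k-j) C(k,j) j^n:
S(7, 3) = 301
Equivalently, S(n,k) is n! times the coefficient of x^n in the EGF (e^x - 1)^k / k!.

301


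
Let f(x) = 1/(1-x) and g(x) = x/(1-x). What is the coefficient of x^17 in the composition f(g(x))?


First simplify the composition: f(g(x)) = 1/(1 - x/(1-x)) = (1-x)/((1-x) - x) = (1-x)/(1-2x).
Now extract the coefficient. Write (1-x)/(1-2x) = 1/(1-2x) - x/(1-2x).
The coefficient of x^n in 1/(1-2x) is 2^n, and in x/(1-2x) is 2^(n-1) (for n >= 1).
So the coefficient of x^17 is 2^17 - 2^16 = 131072 - 65536 = 65536.

65536


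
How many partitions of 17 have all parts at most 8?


Using the generating function (1-x)^(-1)(1-x^2)^(-1)...(1-x^8)^(-1),
the coefficient of x^17 counts these restricted partitions.
Result = 230

230


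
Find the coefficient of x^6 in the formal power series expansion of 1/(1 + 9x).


Write 1/(1 + c x) = 1/(1 - (-c) x) and apply the geometric-series identity
1/(1 - y) = sum_{k>=0} y^k to get 1/(1 + c x) = sum_{k>=0} (-c)^k x^k.
So the coefficient of x^k is (-c)^k = (-1)^k * c^k.
Here c = 9 and k = 6:
(-9)^6 = 1 * 531441 = 531441

531441


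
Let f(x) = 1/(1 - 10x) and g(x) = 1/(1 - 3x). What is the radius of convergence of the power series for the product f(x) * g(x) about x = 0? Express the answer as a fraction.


The radius of 1/(1 - 10x) is 1/10 (nearest singularity at x = 1/10), and the radius of 1/(1 - 3x) is 1/3.
The product f(x)*g(x) = 1/((1 - 10x)(1 - 3x)) has singularities at both 1/10 and 1/3, so its radius of convergence is the distance to the nearest one:
min(1/10, 1/3) = 1/10.

1/10


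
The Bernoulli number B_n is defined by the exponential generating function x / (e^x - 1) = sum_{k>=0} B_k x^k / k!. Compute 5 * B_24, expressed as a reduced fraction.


Bernoulli numbers can also be computed recursively via B_0 = 1 and sum_{j=0}^{m} C(m+1, j) B_j = 0 for m >= 1. Odd-index Bernoulli numbers vanish for k >= 3.
Computing B_24 = -236364091/2730, so 5 * B_24 = 5 * -236364091/2730 = -236364091/546.

-236364091/546


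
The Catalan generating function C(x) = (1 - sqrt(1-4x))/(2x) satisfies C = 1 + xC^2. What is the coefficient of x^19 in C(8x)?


Substituting x -> 8x scales the n-th coefficient by 8^n, so [x^19] C(8x) = 8^19 * C_19.
C_19 = C(2*19, 19)/(20) = 35345263800/20 = 1767263190.
So 8^19 * 1767263190 = 144115188075855872 * 1767263190 = 254689467006387010330951680.

254689467006387010330951680


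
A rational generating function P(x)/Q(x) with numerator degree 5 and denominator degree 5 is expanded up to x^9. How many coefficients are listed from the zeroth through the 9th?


Expanding up to x^9 gives the coefficients for x^0, x^1, ..., x^9.
That is 9 + 1 = 10 coefficients in total.

10


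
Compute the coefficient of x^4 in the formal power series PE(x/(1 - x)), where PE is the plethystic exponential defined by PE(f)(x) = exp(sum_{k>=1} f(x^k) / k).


For f(x) = x/(1 - x) we have
sum_{k>=1} f(x^k) / k = sum_{k>=1} (1/k) * x^k / (1 - x^k) = sum_{k, m >= 1} x^(k m) / k,
which after exponentiating simplifies to
PE(x/(1 - x)) = prod_{k>=1} 1 / (1 - x^k).
This is the generating function for the partition function p(n), so the coefficient of x^4 is p(4).
Computing p(4) by dynamic programming over parts 1, 2, ..., 4: p(4) = 5.

5


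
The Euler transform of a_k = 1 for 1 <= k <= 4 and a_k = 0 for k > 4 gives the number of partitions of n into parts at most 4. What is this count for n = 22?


Partitions of 22 into parts at most 4:
Using generating function (1-x)^(-1)(1-x^2)^(-1)...(1-x^4)^(-1),
the coefficient of x^22 = 136

136


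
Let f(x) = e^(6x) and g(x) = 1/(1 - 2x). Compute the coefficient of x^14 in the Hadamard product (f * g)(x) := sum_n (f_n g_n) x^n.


Expanding: f_k = 6^k/k! (from e^(6x)) and g_k = 2^k (from 1/(1 - 2x)). So the Hadamard coefficient (f * g)_k = 6^k 2^k / k! = (12)^k / k!.
For k = 14: 12^14/14! = 1283918464548864/87178291200 = 2579890176/175175.

2579890176/175175


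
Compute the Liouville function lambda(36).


The Liouville function is lambda(k) = (-1)^Omega(k), where Omega(k) counts the prime factors of k with multiplicity.
Factoring: 36 = 2 * 2 * 3 * 3, so Omega(36) = 4.
lambda(36) = (-1)^4 = 1.

1


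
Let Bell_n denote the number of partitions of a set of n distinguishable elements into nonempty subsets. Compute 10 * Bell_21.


Bell_21 can be computed from the Bell triangle or from Dobinski's identity Bell_n = (1/e) * sum_{k>=0} k^n / k!.
Computing Bell_21 = 474869816156751.
Then 10 * 474869816156751 = 4748698161567510.

4748698161567510


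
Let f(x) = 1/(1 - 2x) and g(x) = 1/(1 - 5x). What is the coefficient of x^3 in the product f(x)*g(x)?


The coefficient of x^n in f*g is the Cauchy product: sum_{k=0}^{n} a^k * b^(n-k).
With a=2, b=5, n=3:
sum_{k=0}^{3} 2^k * 5^(3-k)
= 203

203


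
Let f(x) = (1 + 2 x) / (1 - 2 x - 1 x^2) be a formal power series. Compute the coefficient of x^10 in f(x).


Write f(x) = sum_{k>=0} a_k x^k. Multiplying both sides by 1 - 2 x - 1 x^2 gives
(1 - 2 x - 1 x^2) sum_{k>=0} a_k x^k = 1 + 2 x.
Matching coefficients:
 x^0: a_0 = 1
 x^1: a_1 - 2 a_0 = 2  =>  a_1 = 2*1 + 2 = 4
 x^k (k >= 2): a_k = 2 a_{k-1} + 1 a_{k-2}.
Iterating: a_2 = 9, a_3 = 22, a_4 = 53, a_5 = 128, a_6 = 309, a_7 = 746, a_8 = 1801, a_9 = 4348, a_10 = 10497.
So the coefficient of x^10 is 10497.

10497


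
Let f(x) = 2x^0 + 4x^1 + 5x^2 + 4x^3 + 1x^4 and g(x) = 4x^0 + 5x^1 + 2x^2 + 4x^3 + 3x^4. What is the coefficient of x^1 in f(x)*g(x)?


Cauchy product at x^1:
2*5 + 4*4
= 26

26


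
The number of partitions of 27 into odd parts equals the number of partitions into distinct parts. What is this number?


Computing partitions of 27 into odd parts (1, 3, 5, ...):
Using the generating function prod_{k>=0} 1/(1-x^(2k+1)),
the count is 192

192


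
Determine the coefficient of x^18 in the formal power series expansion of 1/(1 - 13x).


The geometric series identity gives 1/(1 - c x) = sum_{k>=0} c^k x^k, so the coefficient of x^k is c^k.
Here c = 13 and k = 18.
Computing: 13^18 = 112455406951957393129

112455406951957393129


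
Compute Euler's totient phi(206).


phi(n) counts integers in [1, n] coprime to n. Using the multiplicative formula phi(n) = n * prod_{p | n} (1 - 1/p):
206 = 2 * 103, so
phi(206) = 206 * (1 - 1/2) * (1 - 1/103) = 102.

102


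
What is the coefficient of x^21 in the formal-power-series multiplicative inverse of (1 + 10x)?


The inverse is 1/(1 + 10x). Apply the geometric identity 1/(1 - y) = sum_{k>=0} y^k with y = -10x:
1/(1 + 10x) = sum_{k>=0} (-10)^k x^k.
So the coefficient of x^21 is (-10)^21 = -1000000000000000000000.

-1000000000000000000000


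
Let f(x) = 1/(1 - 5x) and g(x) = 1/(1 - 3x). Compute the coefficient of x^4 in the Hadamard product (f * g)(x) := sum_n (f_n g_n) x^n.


f has coefficients f_k = 5^k and g has coefficients g_k = 3^k, so the Hadamard product has coefficient (f*g)_k = 5^k * 3^k = 15^k.
For k = 4: 15^4 = 50625.

50625


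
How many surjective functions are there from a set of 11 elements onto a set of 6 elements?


By inclusion-exclusion on which target elements are missed, the number of surjections from an n-set onto a k-set is
surj(n, k) = sum_{j=0}^{k} (-1)^j C(k, j) (k - j)^n.
Equivalently surj(n, k) = k! * S(n, k), where S(n, k) is the Stirling number of the second kind.
For n = 11, k = 6:
S(11, 6) = 179487, so
surj = 6! * 179487 = 720 * 179487 = 129230640.

129230640


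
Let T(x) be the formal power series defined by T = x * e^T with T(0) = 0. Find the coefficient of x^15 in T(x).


Apply the Lagrange inversion formula: if T = x * phi(T) with phi(t) = e^t, then
[x^n] T = (1/n) [t^(n-1)] phi(t)^n = (1/n) [t^(n-1)] e^(n t) = (1/n) * n^(n-1) / (n-1)! = n^(n-1) / n!.
When c = 1 this is the Cayley count of rooted labeled trees on n vertices, divided by n!.
For n = 15: 15^14 / 15! = 29192926025390625/1307674368000 = 320361328125/14350336.

320361328125/14350336


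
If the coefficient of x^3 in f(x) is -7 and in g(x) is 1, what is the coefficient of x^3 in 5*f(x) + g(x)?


Scalar multiplication scales coefficients: 5 * -7 = -35.
Then add the g coefficient: -35 + 1
= -34

-34


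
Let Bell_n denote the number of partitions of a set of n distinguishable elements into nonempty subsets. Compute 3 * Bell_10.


Bell_10 can be computed from the Bell triangle or from Dobinski's identity Bell_n = (1/e) * sum_{k>=0} k^n / k!.
Computing Bell_10 = 115975.
Then 3 * 115975 = 347925.

347925


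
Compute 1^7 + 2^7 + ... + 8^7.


This power sum has a closed form given by Faulhaber's formula
sum_{k=1}^{m} k^p = (1 / (p + 1)) * sum_{j=0}^{p} C(p + 1, j) B_j m^(p + 1 - j),
but for small m direct computation is fastest:
1 + 128 + 2187 + 16384 + 78125 + 279936 + 823543 + 2097152 = 3297456.

3297456


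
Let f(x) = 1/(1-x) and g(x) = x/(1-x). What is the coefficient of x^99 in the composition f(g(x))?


First simplify the composition: f(g(x)) = 1/(1 - x/(1-x)) = (1-x)/((1-x) - x) = (1-x)/(1-2x).
Now extract the coefficient. Write (1-x)/(1-2x) = 1/(1-2x) - x/(1-2x).
The coefficient of x^n in 1/(1-2x) is 2^n, and in x/(1-2x) is 2^(n-1) (for n >= 1).
So the coefficient of x^99 is 2^99 - 2^98 = 633825300114114700748351602688 - 316912650057057350374175801344 = 316912650057057350374175801344.

316912650057057350374175801344


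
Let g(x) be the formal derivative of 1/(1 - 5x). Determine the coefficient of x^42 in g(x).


Differentiate termwise: d/dx sum_{k>=0} 5^k x^k = sum_{k>=1} k 5^k x^(k-1) = sum_{j>=0} (j+1) 5^(j+1) x^j.
Equivalently, d/dx [1/(1 - 5x)] = 5/(1 - 5x)^2.
For j = 42: 43 * 5^43 = 43 * 1136868377216160297393798828125 = 48885340220294892787933349609375.

48885340220294892787933349609375


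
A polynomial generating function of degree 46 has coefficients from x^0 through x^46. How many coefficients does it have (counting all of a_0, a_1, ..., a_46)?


A polynomial of degree 46 takes the form a_0 + a_1 x + ... + a_46 x^46.
The number of coefficients is 46 + 1 = 47.

47


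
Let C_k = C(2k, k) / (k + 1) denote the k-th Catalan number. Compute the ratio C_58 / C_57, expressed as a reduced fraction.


Using C_k = (2k)! / (k! (k+1)!), the ratio C_{k+1}/C_k simplifies to
C_{k+1}/C_k = [(2k+2)! / ((k+1)! (k+2)!)] * [k! (k+1)! / (2k)!]
 = (2k+2)(2k+1) / ((k+1)(k+2)) = 2(2k+1) / (k+2).
For k = 57: 2(2*57 + 1) / (57 + 2) = 230/59 = 230/59.

230/59


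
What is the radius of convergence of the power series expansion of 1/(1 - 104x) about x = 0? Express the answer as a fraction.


Expanding 1/(1 - 104x) = sum_{k>=0} 104^k x^k, the series converges when |104x| < 1, i.e., |x| < 1/104.
So the radius of convergence is 1/104 = 1/104.

1/104


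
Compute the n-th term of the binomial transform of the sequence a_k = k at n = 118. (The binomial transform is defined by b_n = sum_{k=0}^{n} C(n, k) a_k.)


With a_k = k, b_n = sum_{k=0}^{n} C(n, k) k. Using k * C(n, k) = n * C(n-1, k-1) gives b_n = n * sum_{k>=1} C(n-1, k-1) = n * 2^(n-1).
For n = 118: 118 * 2^117 = 118 * 166153499473114484112975882535043072 = 19606112937827509125331154139135082496.

19606112937827509125331154139135082496


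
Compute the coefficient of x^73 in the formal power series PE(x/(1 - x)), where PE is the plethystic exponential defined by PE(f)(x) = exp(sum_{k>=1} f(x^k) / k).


For f(x) = x/(1 - x) we have
sum_{k>=1} f(x^k) / k = sum_{k>=1} (1/k) * x^k / (1 - x^k) = sum_{k, m >= 1} x^(k m) / k,
which after exponentiating simplifies to
PE(x/(1 - x)) = prod_{k>=1} 1 / (1 - x^k).
This is the generating function for the partition function p(n), so the coefficient of x^73 is p(73).
Computing p(73) by dynamic programming over parts 1, 2, ..., 73: p(73) = 6185689.

6185689


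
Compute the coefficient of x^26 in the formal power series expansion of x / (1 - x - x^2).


Let f(x) = sum_{k>=0} a_k x^k. Multiplying f(x) * (1 - x - x^2) = x and matching coefficients gives a_0 = 0, a_1 = 1, and a_k = a_{k-1} + a_{k-2} for k >= 2. These are the Fibonacci numbers F_k.
Iterating from F_0 = 0, F_1 = 1:
F_0=0, F_1=1, F_2=1, F_3=2, F_4=3, F_5=5, F_6=8, F_7=13, F_8=21, F_9=34, ...
F_26 = 121393.

121393


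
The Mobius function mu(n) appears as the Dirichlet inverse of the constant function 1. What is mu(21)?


21 = 3 * 7 (all distinct primes).
mu(21) = (-1)^2 = 1

1


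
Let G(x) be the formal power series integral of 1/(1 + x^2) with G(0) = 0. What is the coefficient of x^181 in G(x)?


1/(1 + x^2) = sum_{j>=0} (-1)^j x^(2j). Integrating termwise with G(0) = 0:
G(x) = sum_{j>=0} (-1)^j x^(2j+1) / (2j+1) = arctan(x).
Only odd powers are nonzero. For x^181 write 181 = 2*90 + 1, giving
(-1)^90 / 181 = 1/181 = 1/181.

1/181


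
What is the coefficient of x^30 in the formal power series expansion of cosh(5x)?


The Maclaurin series is cosh(t) = sum_{m>=0} t^(2m) / (2m)!, so substituting t = 5x, only even powers of x are nonzero, with coefficient of x^(2m) equal to 5^(2m) / (2m)!.
For x^30 the coefficient is 5^30/30! = 931322574615478515625/265252859812191058636308480000000 = 11920928955078125/3395236605596045550544748544.

11920928955078125/3395236605596045550544748544


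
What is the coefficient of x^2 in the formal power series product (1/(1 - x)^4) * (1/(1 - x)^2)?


Combine the factors: (1/(1 - x)^4) * (1/(1 - x)^2) = 1/(1 - x)^6.
Then use 1/(1 - x)^r = sum_{k>=0} C(k + r - 1, r - 1) x^k with r = 6 and k = 2:
C(7, 5) = 21.

21


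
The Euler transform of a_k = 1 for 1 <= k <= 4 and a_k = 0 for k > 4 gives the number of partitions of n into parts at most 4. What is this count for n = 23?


Partitions of 23 into parts at most 4:
Using generating function (1-x)^(-1)(1-x^2)^(-1)...(1-x^4)^(-1),
the coefficient of x^23 = 150

150


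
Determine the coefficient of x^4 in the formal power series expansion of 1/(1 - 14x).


The geometric series identity gives 1/(1 - c x) = sum_{k>=0} c^k x^k, so the coefficient of x^k is c^k.
Here c = 14 and k = 4.
Computing: 14^4 = 38416

38416


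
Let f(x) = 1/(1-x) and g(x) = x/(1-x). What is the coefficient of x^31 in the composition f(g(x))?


First simplify the composition: f(g(x)) = 1/(1 - x/(1-x)) = (1-x)/((1-x) - x) = (1-x)/(1-2x).
Now extract the coefficient. Write (1-x)/(1-2x) = 1/(1-2x) - x/(1-2x).
The coefficient of x^n in 1/(1-2x) is 2^n, and in x/(1-2x) is 2^(n-1) (for n >= 1).
So the coefficient of x^31 is 2^31 - 2^30 = 2147483648 - 1073741824 = 1073741824.

1073741824


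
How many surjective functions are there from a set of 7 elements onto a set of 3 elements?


By inclusion-exclusion on which target elements are missed, the number of surjections from an n-set onto a k-set is
surj(n, k) = sum_{j=0}^{k} (-1)^j C(k, j) (k - j)^n.
Equivalently surj(n, k) = k! * S(n, k), where S(n, k) is the Stirling number of the second kind.
For n = 7, k = 3:
S(7, 3) = 301, so
surj = 3! * 301 = 6 * 301 = 1806.

1806


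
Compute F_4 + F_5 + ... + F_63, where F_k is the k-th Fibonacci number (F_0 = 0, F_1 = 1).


Use the identity sum_{k=0}^{N} F_k = F_{N+2} - 1 (which follows from F_{k+2} - F_{k+1} = F_k). Then
sum_{k=4}^{63} F_k = (F_{65} - 1) - (F_{5} - 1) = F_{65} - F_{5}.
Computing: F_{65} = 17167680177565, F_{5} = 5, so
Sum = 17167680177565 - 5 = 17167680177560.

17167680177560


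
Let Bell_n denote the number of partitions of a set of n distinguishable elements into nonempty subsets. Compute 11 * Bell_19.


Bell_19 can be computed from the Bell triangle or from Dobinski's identity Bell_n = (1/e) * sum_{k>=0} k^n / k!.
Computing Bell_19 = 5832742205057.
Then 11 * 5832742205057 = 64160164255627.

64160164255627


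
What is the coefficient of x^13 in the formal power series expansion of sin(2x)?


The Maclaurin series is sin(t) = sum_{k>=0} (-1)^k t^(2k+1) / (2k+1)!, so substituting t = 2x, only odd powers of x are nonzero, with coefficient of x^(2k+1) equal to (-1)^k 2^(2k+1) / (2k+1)!.
Write 13 = 2*6 + 1, giving the coefficient (-1)^6 * 2^13 / 13! = 8192/6227020800 = 8/6081075.

8/6081075


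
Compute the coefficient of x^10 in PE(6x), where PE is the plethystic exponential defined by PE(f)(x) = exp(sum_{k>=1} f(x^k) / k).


With f(x) = 6x, the exponent is sum_{k>=1} 6 x^k / k = 6 * (-ln(1 - x)). Exponentiating:
PE(6x) = exp(-6 ln(1 - x)) = 1/(1 - x)^6.
By the negative binomial expansion, [x^n] 1/(1 - x)^6 = C(n + 5, 5).
For n = 10: C(15, 5) = 3003.

3003


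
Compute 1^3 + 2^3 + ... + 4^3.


This power sum has a closed form given by Faulhaber's formula
sum_{k=1}^{m} k^p = (1 / (p + 1)) * sum_{j=0}^{p} C(p + 1, j) B_j m^(p + 1 - j),
but for small m direct computation is fastest:
1 + 8 + 27 + 64 = 100.

100


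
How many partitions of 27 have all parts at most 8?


Using the generating function (1-x)^(-1)(1-x^2)^(-1)...(1-x^8)^(-1),
the coefficient of x^27 counts these restricted partitions.
Result = 1527

1527


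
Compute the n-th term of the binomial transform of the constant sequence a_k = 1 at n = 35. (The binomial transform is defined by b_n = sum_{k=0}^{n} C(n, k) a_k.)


With a_k = 1 for all k, b_n = sum_{k=0}^{n} C(n, k) = 2^n by the binomial theorem.
For n = 35: 2^35 = 34359738368.

34359738368


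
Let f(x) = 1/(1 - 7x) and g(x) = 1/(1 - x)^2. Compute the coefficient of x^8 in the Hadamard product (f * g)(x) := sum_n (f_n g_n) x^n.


f has coefficients f_k = 7^k. For g = 1/(1 - x)^2 the coefficient is g_k = C(k + 1, 1) = k + 1. The Hadamard coefficient is (f * g)_k = 7^k * (k + 1).
For k = 8: 7^8 * 9 = 5764801 * 9 = 51883209.

51883209


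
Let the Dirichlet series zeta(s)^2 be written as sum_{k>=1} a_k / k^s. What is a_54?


The Dirichlet convolution of the constant function 1 with itself gives (1 * 1)(k) = sum_{d | k} 1 = d(k), the number of positive divisors of k.
Since zeta(s) = sum_{k>=1} 1/k^s, we have zeta(s)^2 = sum_{k>=1} d(k)/k^s, so a_k = d(k).
For k = 54: the divisors are 1, 2, 3, 6, 9, 18, 27, 54.
Count = 8.

8


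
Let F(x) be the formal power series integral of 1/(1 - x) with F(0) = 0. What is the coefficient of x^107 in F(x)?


1/(1 - x) = sum_{k>=0} x^k. Integrating termwise and using F(0) = 0 gives
F(x) = sum_{k>=0} x^(k+1) / (k+1) = sum_{m>=1} x^m / m = -ln(1 - x).
So the coefficient of x^107 is 1/107 = 1/107.

1/107


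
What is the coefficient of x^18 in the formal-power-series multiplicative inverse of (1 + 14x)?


The inverse is 1/(1 + 14x). Apply the geometric identity 1/(1 - y) = sum_{k>=0} y^k with y = -14x:
1/(1 + 14x) = sum_{k>=0} (-14)^k x^k.
So the coefficient of x^18 is (-14)^18 = 426878854210636742656.

426878854210636742656


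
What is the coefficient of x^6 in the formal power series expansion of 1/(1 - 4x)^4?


The general identity 1/(1 - c x)^r = sum_{k>=0} c^k C(k + r - 1, r - 1) x^k follows by substituting y = c x into 1/(1 - y)^r = sum_{k>=0} C(k + r - 1, r - 1) y^k.
For c = 4, r = 4, k = 6:
4^6 * C(9, 3) = 4096 * 84 = 344064.

344064


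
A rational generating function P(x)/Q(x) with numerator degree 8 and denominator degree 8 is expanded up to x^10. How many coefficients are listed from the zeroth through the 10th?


Expanding up to x^10 gives the coefficients for x^0, x^1, ..., x^10.
That is 10 + 1 = 11 coefficients in total.

11


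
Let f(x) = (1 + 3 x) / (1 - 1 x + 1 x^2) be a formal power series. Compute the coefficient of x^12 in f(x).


Write f(x) = sum_{k>=0} a_k x^k. Multiplying both sides by 1 - 1 x + 1 x^2 gives
(1 - 1 x + 1 x^2) sum_{k>=0} a_k x^k = 1 + 3 x.
Matching coefficients:
 x^0: a_0 = 1
 x^1: a_1 - 1 a_0 = 3  =>  a_1 = 1*1 + 3 = 4
 x^k (k >= 2): a_k = 1 a_{k-1} - 1 a_{k-2}.
Iterating: a_2 = 3, a_3 = -1, a_4 = -4, a_5 = -3, a_6 = 1, a_7 = 4, a_8 = 3, a_9 = -1, a_10 = -4, a_11 = -3, a_12 = 1.
So the coefficient of x^12 is 1.

1


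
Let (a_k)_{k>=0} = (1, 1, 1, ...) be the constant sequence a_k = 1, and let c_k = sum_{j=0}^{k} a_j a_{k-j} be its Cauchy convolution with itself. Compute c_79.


Since a_j = 1 for all j >= 0, the convolution sum becomes
c_k = sum_{j=0}^{k} 1 * 1 = 1 * (k + 1).
Equivalently, the generating function of (a_k) is 1/(1 - x) and its square is 1/(1 - x)^2 = sum_{k>=0} 1(k + 1) x^k.
For k = 79: 1 * 80 = 80.

80


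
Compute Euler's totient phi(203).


phi(n) counts integers in [1, n] coprime to n. Using the multiplicative formula phi(n) = n * prod_{p | n} (1 - 1/p):
203 = 7 * 29, so
phi(203) = 203 * (1 - 1/7) * (1 - 1/29) = 168.

168


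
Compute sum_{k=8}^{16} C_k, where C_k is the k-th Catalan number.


C_8 through C_16: 1430, 4862, 16796, 58786, 208012, 742900, 2674440, 9694845, 35357670
Sum = 1430 + 4862 + 16796 + 58786 + 208012 + 742900 + 2674440 + 9694845 + 35357670
= 48759741

48759741


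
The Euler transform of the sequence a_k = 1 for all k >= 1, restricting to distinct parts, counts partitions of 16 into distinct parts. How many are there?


Partitions of 16 into distinct parts can be computed via generating function.
Product (1+x)(1+x^2)(1+x^3)...
The coefficient of x^16 = 32

32


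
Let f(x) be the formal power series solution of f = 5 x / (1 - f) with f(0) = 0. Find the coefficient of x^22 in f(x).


Apply Lagrange inversion: f = 5 x * phi(f) with phi(t) = 1/(1 - t), so
[x^n] f = 5^n * (1/n) [t^(n-1)] phi(t)^n = 5^n * (1/n) [t^(n-1)] (1 - t)^(-n) = 5^n * (1/n) C(2n - 2, n - 1) = 5^n * C_{n-1}.
For n = 22: C_21 = C(42, 21) / 22 = 538257874440/22 = 24466267020.
With the 5^22 = 2384185791015625 factor, the coefficient is 2384185791015625 * 24466267020 = 58332126188278198242187500.

58332126188278198242187500


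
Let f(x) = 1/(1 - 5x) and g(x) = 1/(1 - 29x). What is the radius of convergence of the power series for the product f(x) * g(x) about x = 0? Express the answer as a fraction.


The radius of 1/(1 - 5x) is 1/5 (nearest singularity at x = 1/5), and the radius of 1/(1 - 29x) is 1/29.
The product f(x)*g(x) = 1/((1 - 5x)(1 - 29x)) has singularities at both 1/5 and 1/29, so its radius of convergence is the distance to the nearest one:
min(1/5, 1/29) = 1/29.

1/29


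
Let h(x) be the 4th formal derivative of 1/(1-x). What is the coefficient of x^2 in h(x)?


Differentiating 4 times: d^4/dx^4 [1/(1-x)] = 4!/(1-x)^5.
The expansion 1/(1-x)^5 = sum_{k>=0} C(k+4, 4) x^k, so the coefficient of x^n in 4!/(1-x)^5 is 4! * C(n+4, 4).
For n = 2: 24 * C(6, 4) = 24 * 15 = 360

360


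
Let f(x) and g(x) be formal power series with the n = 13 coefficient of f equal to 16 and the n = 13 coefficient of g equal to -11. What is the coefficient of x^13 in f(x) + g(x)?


Addition of formal power series is termwise.
The coefficient of x^13 in f + g = 16 + -11
= 5

5


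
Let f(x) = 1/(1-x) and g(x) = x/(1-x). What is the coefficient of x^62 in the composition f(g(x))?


First simplify the composition: f(g(x)) = 1/(1 - x/(1-x)) = (1-x)/((1-x) - x) = (1-x)/(1-2x).
Now extract the coefficient. Write (1-x)/(1-2x) = 1/(1-2x) - x/(1-2x).
The coefficient of x^n in 1/(1-2x) is 2^n, and in x/(1-2x) is 2^(n-1) (for n >= 1).
So the coefficient of x^62 is 2^62 - 2^61 = 4611686018427387904 - 2305843009213693952 = 2305843009213693952.

2305843009213693952


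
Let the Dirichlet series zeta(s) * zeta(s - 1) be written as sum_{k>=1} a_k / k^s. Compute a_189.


Convolution gives a_k = sum_{d | k} d * 1 = sum_{d | k} d = sigma(k), the sum of positive divisors of k.
For k = 189, the divisors are 1, 3, 7, 9, 21, 27, 63, 189, so
sigma(189) = 1 + 3 + 7 + 9 + 21 + 27 + 63 + 189 = 320.

320


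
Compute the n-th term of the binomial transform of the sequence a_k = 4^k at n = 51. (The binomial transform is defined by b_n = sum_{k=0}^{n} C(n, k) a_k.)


With a_k = 4^k, b_n = sum_{k=0}^{n} C(n, k) 4^k = (1 + 4)^n by the binomial theorem.
For n = 51: (1 + 4)^51 = 5^51 = 444089209850062616169452667236328125.

444089209850062616169452667236328125


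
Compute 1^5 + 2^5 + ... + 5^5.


This power sum has a closed form given by Faulhaber's formula
sum_{k=1}^{m} k^p = (1 / (p + 1)) * sum_{j=0}^{p} C(p + 1, j) B_j m^(p + 1 - j),
but for small m direct computation is fastest:
1 + 32 + 243 + 1024 + 3125 = 4425.

4425


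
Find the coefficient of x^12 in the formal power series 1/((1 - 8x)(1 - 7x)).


By partial fractions or Cauchy convolution:
The coefficient equals sum_{k=0}^{12} 8^k * 7^(12-k).
= 452866803481

452866803481


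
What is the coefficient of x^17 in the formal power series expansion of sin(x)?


The Maclaurin series is sin(t) = sum_{k>=0} (-1)^k t^(2k+1) / (2k+1)!, so substituting t = x, only odd powers of x are nonzero, with coefficient of x^(2k+1) equal to (-1)^k / (2k+1)!.
Write 17 = 2*8 + 1, giving the coefficient (-1)^8 / 17! = 1/355687428096000 = 1/355687428096000.

1/355687428096000


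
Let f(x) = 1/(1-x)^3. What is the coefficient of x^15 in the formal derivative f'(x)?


Differentiate: d/dx [ 1/(1-x)^r ] = r / (1-x)^(r+1).
Here r = 3, so f'(x) = 3 / (1-x)^4.
The expansion of 1/(1-x)^(r+1) has coefficient of x^n equal to C(n+r, r).
So the coefficient of x^15 in f'(x) is
3 * C(18, 3) = 3 * 816 = 2448

2448


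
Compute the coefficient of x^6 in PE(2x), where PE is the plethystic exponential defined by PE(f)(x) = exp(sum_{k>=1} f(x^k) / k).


With f(x) = 2x, the exponent is sum_{k>=1} 2 x^k / k = 2 * (-ln(1 - x)). Exponentiating:
PE(2x) = exp(-2 ln(1 - x)) = 1/(1 - x)^2.
By the negative binomial expansion, [x^n] 1/(1 - x)^2 = C(n + 1, 1).
For n = 6: C(7, 1) = 7.

7


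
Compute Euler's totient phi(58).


phi(n) counts integers in [1, n] coprime to n. Using the multiplicative formula phi(n) = n * prod_{p | n} (1 - 1/p):
58 = 2 * 29, so
phi(58) = 58 * (1 - 1/2) * (1 - 1/29) = 28.

28


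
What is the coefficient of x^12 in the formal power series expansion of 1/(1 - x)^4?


The expansion 1/(1 - x)^r = sum_{k>=0} C(k + r - 1, r - 1) x^k follows from the multiset / negative-binomial theorem (or from repeated differentiation of the geometric series).
For r = 4 and k = 12:
C(15, 3) = 1307674368000 / (6 * 479001600) = 455.

455


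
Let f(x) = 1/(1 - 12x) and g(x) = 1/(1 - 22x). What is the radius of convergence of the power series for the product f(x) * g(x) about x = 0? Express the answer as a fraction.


The radius of 1/(1 - 12x) is 1/12 (nearest singularity at x = 1/12), and the radius of 1/(1 - 22x) is 1/22.
The product f(x)*g(x) = 1/((1 - 12x)(1 - 22x)) has singularities at both 1/12 and 1/22, so its radius of convergence is the distance to the nearest one:
min(1/12, 1/22) = 1/22.

1/22


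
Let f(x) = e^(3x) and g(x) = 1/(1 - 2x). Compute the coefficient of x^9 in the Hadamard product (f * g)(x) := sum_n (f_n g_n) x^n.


Expanding: f_k = 3^k/k! (from e^(3x)) and g_k = 2^k (from 1/(1 - 2x)). So the Hadamard coefficient (f * g)_k = 3^k 2^k / k! = (6)^k / k!.
For k = 9: 6^9/9! = 10077696/362880 = 972/35.

972/35


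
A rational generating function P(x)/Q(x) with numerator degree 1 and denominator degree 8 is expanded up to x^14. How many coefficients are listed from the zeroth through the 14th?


Expanding up to x^14 gives the coefficients for x^0, x^1, ..., x^14.
That is 14 + 1 = 15 coefficients in total.

15


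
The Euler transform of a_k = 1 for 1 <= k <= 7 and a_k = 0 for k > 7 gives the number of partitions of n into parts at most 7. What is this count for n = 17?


Partitions of 17 into parts at most 7:
Using generating function (1-x)^(-1)(1-x^2)^(-1)...(1-x^7)^(-1),
the coefficient of x^17 = 201

201


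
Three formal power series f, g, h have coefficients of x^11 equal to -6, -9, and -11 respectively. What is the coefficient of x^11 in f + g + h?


Series addition is componentwise:
-6 + -9 + -11
= -26

-26


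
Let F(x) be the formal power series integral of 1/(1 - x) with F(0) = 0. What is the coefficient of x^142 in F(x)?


1/(1 - x) = sum_{k>=0} x^k. Integrating termwise and using F(0) = 0 gives
F(x) = sum_{k>=0} x^(k+1) / (k+1) = sum_{m>=1} x^m / m = -ln(1 - x).
So the coefficient of x^142 is 1/142 = 1/142.

1/142


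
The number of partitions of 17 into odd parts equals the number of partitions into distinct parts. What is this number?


Computing partitions of 17 into odd parts (1, 3, 5, ...):
Using the generating function prod_{k>=0} 1/(1-x^(2k+1)),
the count is 38

38


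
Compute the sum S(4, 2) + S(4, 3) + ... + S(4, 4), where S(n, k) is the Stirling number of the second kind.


By definition, S(n, k) counts partitions of an n-set into exactly k nonempty blocks.
Computing row n = 4 for k = 2..4:
S(4, k): 7, 6, 1
Sum = 14.

14


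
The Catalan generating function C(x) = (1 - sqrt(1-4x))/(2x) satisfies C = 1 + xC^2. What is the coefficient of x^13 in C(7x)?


Substituting x -> 7x scales the n-th coefficient by 7^n, so [x^13] C(7x) = 7^13 * C_13.
C_13 = C(2*13, 13)/(14) = 10400600/14 = 742900.
So 7^13 * 742900 = 96889010407 * 742900 = 71978845831360300.

71978845831360300
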